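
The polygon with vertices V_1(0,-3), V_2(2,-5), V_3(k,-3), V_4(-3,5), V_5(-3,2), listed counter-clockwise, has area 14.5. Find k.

The doubled signed area Σ (x_i y_{i+1} − x_{i+1} y_i) is linear in k.
With k=0 it equals 9; the coefficient of k is 10 (from the two edges through V_3).
So 10·k + 9 = 2·14.5 = 29 ⇒ k = 2.

2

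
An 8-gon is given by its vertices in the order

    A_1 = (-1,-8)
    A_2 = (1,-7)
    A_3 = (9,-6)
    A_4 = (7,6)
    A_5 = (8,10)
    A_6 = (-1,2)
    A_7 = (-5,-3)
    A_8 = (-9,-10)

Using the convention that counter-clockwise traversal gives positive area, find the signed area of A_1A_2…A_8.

Apply Gauss's area formula: 2A = Σ (x_i·y_{i+1} − x_{i+1}·y_i), indices taken mod 8.
Σ = (15) + (57) + (96) + (22) + (26) + (13) + (23) + (62) = 314
Signed area = Σ/2 = 157 (positive ⇒ counter-clockwise traversal).

157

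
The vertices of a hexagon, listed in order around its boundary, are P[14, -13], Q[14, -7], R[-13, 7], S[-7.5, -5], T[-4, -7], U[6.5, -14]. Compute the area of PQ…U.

Apply Gauss's area formula: 2A = Σ (x_i·y_{i+1} − x_{i+1}·y_i), indices taken mod 6.
Cross-terms: 84, 7, 117.5, 32.5, 101.5, 111.5  ⇒  Σ = 454
Area = |Σ|/2 = 227.

227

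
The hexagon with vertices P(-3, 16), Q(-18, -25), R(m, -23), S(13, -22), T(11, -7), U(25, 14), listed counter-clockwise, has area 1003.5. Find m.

Write out the shoelace sum; only the two edges meeting at R involve m:
2·Area = [((-18)·(-23) − m·(-25)) + (m·(-22) − 13·(-23))] + 1285
       = 3·m + 1998 = 2007
⇒ m = 3.

3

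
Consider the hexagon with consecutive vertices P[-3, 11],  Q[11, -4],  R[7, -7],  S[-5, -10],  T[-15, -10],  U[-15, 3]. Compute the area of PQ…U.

Apply the surveyor's formula: 2A = Σ (x_i·y_{i+1} − x_{i+1}·y_i), indices taken mod 6.
Σ = (-109) + (-49) + (-105) + (-100) + (-195) + (-156) = -714
Area = |Σ|/2 = 357.

357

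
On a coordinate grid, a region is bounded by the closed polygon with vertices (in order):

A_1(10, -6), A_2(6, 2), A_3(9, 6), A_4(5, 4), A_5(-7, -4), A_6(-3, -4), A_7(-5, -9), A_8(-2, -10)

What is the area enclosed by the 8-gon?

127.5

A_1→A_2: (10)(2) − (6)(-6) = 56
A_2→A_3: (6)(6) − (9)(2) = 18
A_3→A_4: (9)(4) − (5)(6) = 6
A_4→A_5: (5)(-4) − (-7)(4) = 8
A_5→A_6: (-7)(-4) − (-3)(-4) = 16
A_6→A_7: (-3)(-9) − (-5)(-4) = 7
A_7→A_8: (-5)(-10) − (-2)(-9) = 32
A_8→A_1: (-2)(-6) − (10)(-10) = 112
Σ = 255
Area = |Σ|/2 = 127.5.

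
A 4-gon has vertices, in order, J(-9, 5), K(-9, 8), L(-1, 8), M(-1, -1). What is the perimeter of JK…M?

30

|JK| = √((0)² + (3)²) = √9 = 3
|KL| = √((8)² + (0)²) = √64 = 8
|LM| = √((0)² + (-9)²) = √81 = 9
|MJ| = √((-8)² + (6)²) = √100 = 10
Perimeter = 3 + 8 + 9 + 10 = 30.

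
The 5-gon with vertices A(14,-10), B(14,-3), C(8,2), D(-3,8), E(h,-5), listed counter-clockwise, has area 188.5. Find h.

-4

Write out the shoelace sum; only the two edges meeting at E involve h:
2·Area = [((-3)·(-5) − h·8) + (h·(-10) − 14·(-5))] + 220
       = -18·h + 305 = 377
⇒ h = -4.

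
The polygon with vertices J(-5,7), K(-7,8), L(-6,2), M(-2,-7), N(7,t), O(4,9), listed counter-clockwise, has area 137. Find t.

0

Write out the shoelace sum; only the two edges meeting at N involve t:
2·Area = [((-2)·t − 7·(-7)) + (7·9 − 4·t)] + 162
       = -6·t + 274 = 274
⇒ t = 0.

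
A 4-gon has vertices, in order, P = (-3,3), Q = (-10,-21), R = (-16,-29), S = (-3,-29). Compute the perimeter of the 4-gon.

80

|PQ| = √((-7)² + (-24)²) = √625 = 25
|QR| = √((-6)² + (-8)²) = √100 = 10
|RS| = √((13)² + (0)²) = √169 = 13
|SP| = √((0)² + (32)²) = √1024 = 32
Perimeter = 25 + 10 + 13 + 32 = 80.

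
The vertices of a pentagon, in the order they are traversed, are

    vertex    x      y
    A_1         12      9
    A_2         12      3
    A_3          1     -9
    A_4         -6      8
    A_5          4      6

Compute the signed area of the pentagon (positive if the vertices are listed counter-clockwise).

-166.5

Apply the shoelace (surveyor's) formula: 2A = Σ (x_i·y_{i+1} − x_{i+1}·y_i), indices taken mod 5.
Cross-terms: -72, -111, -46, -68, -36  ⇒  Σ = -333
Signed area = Σ/2 = -166.5 (negative ⇒ clockwise traversal).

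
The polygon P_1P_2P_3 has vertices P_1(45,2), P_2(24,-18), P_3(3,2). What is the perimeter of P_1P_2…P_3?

100

|P_1P_2| = √((-21)² + (-20)²) = √841 = 29
|P_2P_3| = √((-21)² + (20)²) = √841 = 29
|P_3P_1| = √((42)² + (0)²) = √1764 = 42
Perimeter = 29 + 29 + 42 = 100.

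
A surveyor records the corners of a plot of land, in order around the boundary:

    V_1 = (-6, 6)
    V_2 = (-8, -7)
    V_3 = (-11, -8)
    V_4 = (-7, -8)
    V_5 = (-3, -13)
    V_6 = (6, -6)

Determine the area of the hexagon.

Apply the surveyor's formula: 2A = Σ (x_i·y_{i+1} − x_{i+1}·y_i), indices taken mod 6.
Cross-terms: 90, -13, 32, 67, 96, 0  ⇒  Σ = 272
Area = |Σ|/2 = 136.

136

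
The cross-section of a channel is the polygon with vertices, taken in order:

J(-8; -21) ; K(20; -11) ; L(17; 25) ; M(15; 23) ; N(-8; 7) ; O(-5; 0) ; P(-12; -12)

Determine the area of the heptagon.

875.5

Apply the surveyor's formula: 2A = Σ (x_i·y_{i+1} − x_{i+1}·y_i), indices taken mod 7.
Σ = (508) + (687) + (16) + (289) + (35) + (60) + (156) = 1751
Area = |Σ|/2 = 875.5.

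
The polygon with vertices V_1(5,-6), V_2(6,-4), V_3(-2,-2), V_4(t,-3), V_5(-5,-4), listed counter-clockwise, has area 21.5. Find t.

-3

The doubled signed area Σ (x_i y_{i+1} − x_{i+1} y_i) is linear in t.
With t=0 it equals 37; the coefficient of t is -2 (from the two edges through V_4).
So -2·t + 37 = 2·21.5 = 43 ⇒ t = -3.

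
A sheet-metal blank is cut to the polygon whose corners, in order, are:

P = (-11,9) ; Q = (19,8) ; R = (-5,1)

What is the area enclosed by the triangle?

Apply the shoelace formula: 2A = Σ (x_i·y_{i+1} − x_{i+1}·y_i), indices taken mod 3.
P→Q: (-11)(8) − (19)(9) = -259
Q→R: (19)(1) − (-5)(8) = 59
R→P: (-5)(9) − (-11)(1) = -34
Σ = -234
Area = |Σ|/2 = 117.

117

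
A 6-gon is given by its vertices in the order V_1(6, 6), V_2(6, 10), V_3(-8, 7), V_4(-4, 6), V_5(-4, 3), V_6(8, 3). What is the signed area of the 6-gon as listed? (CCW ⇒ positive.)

66

Apply the shoelace formula: 2A = Σ (x_i·y_{i+1} − x_{i+1}·y_i), indices taken mod 6.
Σ = (24) + (122) + (-20) + (12) + (-36) + (30) = 132
Signed area = Σ/2 = 66 (positive ⇒ counter-clockwise traversal).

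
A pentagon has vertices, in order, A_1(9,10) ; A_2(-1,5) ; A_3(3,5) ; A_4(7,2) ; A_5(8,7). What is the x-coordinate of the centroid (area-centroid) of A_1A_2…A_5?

Apply the shoelace formula. First the cross-terms c_i = x_i·y_{i+1} − x_{i+1}·y_i:
  55, -20, -29, 33, 17  ⇒  2A = 56, A = 28.
Then Σ (x_i + x_{i+1})·c_i = 894, so x̄ = 894 / (6·28) = 149/28.

149/28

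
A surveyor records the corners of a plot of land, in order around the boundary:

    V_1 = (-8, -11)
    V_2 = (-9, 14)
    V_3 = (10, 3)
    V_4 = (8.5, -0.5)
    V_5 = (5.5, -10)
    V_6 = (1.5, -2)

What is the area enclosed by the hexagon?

259.625

Apply the shoelace (surveyor's) formula: 2A = Σ (x_i·y_{i+1} − x_{i+1}·y_i), indices taken mod 6.
Σ = (-211) + (-167) + (-30.5) + (-82.25) + (4) + (-32.5) = -519.25
Area = |Σ|/2 = 259.625.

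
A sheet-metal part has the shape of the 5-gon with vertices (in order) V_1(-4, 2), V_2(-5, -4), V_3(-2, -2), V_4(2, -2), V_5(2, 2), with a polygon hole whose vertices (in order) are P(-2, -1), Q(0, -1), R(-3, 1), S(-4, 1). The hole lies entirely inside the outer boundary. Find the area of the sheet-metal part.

Outer boundary:
Apply the surveyor's formula: 2A = Σ (x_i·y_{i+1} − x_{i+1}·y_i), indices taken mod 5.
Σ = (26) + (2) + (8) + (8) + (12) = 56
Area = |Σ|/2 = 28.
Hole:
Apply the shoelace formula: 2A = Σ (x_i·y_{i+1} − x_{i+1}·y_i), indices taken mod 4.
Σ = (2) + (-3) + (1) + (6) = 6
Area = |Σ|/2 = 3.
Net area = 28 − 3 = 25.

25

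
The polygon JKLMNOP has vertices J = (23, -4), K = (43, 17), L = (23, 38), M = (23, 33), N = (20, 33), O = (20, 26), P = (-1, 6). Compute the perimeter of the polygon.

|JK| = √((20)² + (21)²) = √841 = 29
|KL| = √((-20)² + (21)²) = √841 = 29
|LM| = √((0)² + (-5)²) = √25 = 5
|MN| = √((-3)² + (0)²) = √9 = 3
|NO| = √((0)² + (-7)²) = √49 = 7
|OP| = √((-21)² + (-20)²) = √841 = 29
|PJ| = √((24)² + (-10)²) = √676 = 26
Perimeter = 29 + 29 + 5 + 3 + 7 + 29 + 26 = 128.

128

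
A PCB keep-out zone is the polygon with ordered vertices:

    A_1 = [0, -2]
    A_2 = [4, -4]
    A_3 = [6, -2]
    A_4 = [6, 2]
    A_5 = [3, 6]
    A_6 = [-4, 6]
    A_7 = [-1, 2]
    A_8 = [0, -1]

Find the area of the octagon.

Σ = (8) + (16) + (24) + (30) + (42) + (-2) + (1) + (0) = 119
Area = |Σ|/2 = 59.5.

59.5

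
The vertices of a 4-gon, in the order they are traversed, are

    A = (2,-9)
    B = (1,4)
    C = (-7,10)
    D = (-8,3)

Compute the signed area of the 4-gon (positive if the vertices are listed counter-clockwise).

90

Cross-terms: 17, 38, 59, 66  ⇒  Σ = 180
Signed area = Σ/2 = 90 (positive ⇒ counter-clockwise traversal).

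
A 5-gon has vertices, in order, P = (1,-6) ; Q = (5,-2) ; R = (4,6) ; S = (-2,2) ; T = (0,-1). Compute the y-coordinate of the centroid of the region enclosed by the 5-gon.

83/267

Apply the shoelace formula. First the cross-terms c_i = x_i·y_{i+1} − x_{i+1}·y_i:
  28, 38, 20, 2, 1  ⇒  2A = 89, A = 44.5.
Then Σ (y_i + y_{i+1})·c_i = 83, so ȳ = 83 / (6·44.5) = 83/267.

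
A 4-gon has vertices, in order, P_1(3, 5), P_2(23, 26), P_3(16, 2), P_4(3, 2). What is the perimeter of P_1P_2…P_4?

|P_1P_2| = √((20)² + (21)²) = √841 = 29
|P_2P_3| = √((-7)² + (-24)²) = √625 = 25
|P_3P_4| = √((-13)² + (0)²) = √169 = 13
|P_4P_1| = √((0)² + (3)²) = √9 = 3
Perimeter = 29 + 25 + 13 + 3 = 70.

70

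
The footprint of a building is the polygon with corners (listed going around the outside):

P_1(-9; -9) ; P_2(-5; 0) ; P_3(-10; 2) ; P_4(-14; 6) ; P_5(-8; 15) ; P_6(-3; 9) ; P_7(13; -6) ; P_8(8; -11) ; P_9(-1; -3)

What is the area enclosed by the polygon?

Apply Gauss's area formula: 2A = Σ (x_i·y_{i+1} − x_{i+1}·y_i), indices taken mod 9.
Σ = (-45) + (-10) + (-32) + (-162) + (-27) + (-99) + (-95) + (-35) + (-18) = -523
Area = |Σ|/2 = 261.5.

261.5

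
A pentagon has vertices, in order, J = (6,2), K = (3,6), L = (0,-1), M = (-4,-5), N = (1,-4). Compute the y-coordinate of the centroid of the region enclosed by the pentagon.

Apply the shoelace (surveyor's) formula. First the cross-terms c_i = x_i·y_{i+1} − x_{i+1}·y_i:
  30, -3, -4, 21, 26  ⇒  2A = 70, A = 35.
Then Σ (y_i + y_{i+1})·c_i = 8, so ȳ = 8 / (6·35) = 4/105.

4/105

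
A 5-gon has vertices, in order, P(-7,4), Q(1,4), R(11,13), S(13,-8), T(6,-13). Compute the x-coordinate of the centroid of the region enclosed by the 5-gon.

Apply Gauss's area formula. First the cross-terms c_i = x_i·y_{i+1} − x_{i+1}·y_i:
  -32, -31, -257, -121, -67  ⇒  2A = -508, A = -254.
Then Σ (x_i + x_{i+1})·c_i = -8580, so x̄ = -8580 / (6·(-254)) = 715/127.

715/127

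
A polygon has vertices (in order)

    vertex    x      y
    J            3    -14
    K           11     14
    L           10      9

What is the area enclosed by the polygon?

Σ = (196) + (-41) + (-167) = -12
Area = |Σ|/2 = 6.

6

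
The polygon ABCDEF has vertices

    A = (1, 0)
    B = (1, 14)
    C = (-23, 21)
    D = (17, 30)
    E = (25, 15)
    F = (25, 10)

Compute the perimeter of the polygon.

|AB| = √((0)² + (14)²) = √196 = 14
|BC| = √((-24)² + (7)²) = √625 = 25
|CD| = √((40)² + (9)²) = √1681 = 41
|DE| = √((8)² + (-15)²) = √289 = 17
|EF| = √((0)² + (-5)²) = √25 = 5
|FA| = √((-24)² + (-10)²) = √676 = 26
Perimeter = 14 + 25 + 41 + 17 + 5 + 26 = 128.

128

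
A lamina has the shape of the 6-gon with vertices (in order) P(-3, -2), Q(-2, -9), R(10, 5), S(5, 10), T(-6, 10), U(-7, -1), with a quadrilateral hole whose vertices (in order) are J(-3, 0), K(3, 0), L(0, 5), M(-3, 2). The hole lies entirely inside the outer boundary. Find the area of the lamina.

Outer boundary:
Σ = (23) + (80) + (75) + (110) + (76) + (11) = 375
Area = |Σ|/2 = 187.5.
Hole:
Apply Gauss's area formula: 2A = Σ (x_i·y_{i+1} − x_{i+1}·y_i), indices taken mod 4.
Σ = (0) + (15) + (15) + (6) = 36
Area = |Σ|/2 = 18.
Net area = 187.5 − 18 = 169.5.

169.5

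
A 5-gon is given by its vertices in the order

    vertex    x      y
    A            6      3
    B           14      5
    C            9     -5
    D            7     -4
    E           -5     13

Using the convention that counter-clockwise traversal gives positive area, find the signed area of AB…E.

-75

Cross-terms: -12, -115, -1, 71, -93  ⇒  Σ = -150
Signed area = Σ/2 = -75 (negative ⇒ clockwise traversal).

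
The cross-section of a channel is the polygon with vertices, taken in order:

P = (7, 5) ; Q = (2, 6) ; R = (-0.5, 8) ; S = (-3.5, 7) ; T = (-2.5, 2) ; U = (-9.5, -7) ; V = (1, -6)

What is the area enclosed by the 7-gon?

Apply Gauss's area formula: 2A = Σ (x_i·y_{i+1} − x_{i+1}·y_i), indices taken mod 7.
Σ = (32) + (19) + (24.5) + (10.5) + (36.5) + (64) + (47) = 233.5
Area = |Σ|/2 = 116.75.

116.75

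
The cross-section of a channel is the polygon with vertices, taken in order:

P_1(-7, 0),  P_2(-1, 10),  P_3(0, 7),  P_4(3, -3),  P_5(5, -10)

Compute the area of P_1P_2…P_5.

Σ = (-70) + (-7) + (-21) + (-15) + (-70) = -183
Area = |Σ|/2 = 91.5.

91.5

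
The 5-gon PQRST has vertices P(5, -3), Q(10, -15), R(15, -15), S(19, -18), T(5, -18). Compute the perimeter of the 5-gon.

|PQ| = √((5)² + (-12)²) = √169 = 13
|QR| = √((5)² + (0)²) = √25 = 5
|RS| = √((4)² + (-3)²) = √25 = 5
|ST| = √((-14)² + (0)²) = √196 = 14
|TP| = √((0)² + (15)²) = √225 = 15
Perimeter = 13 + 5 + 5 + 14 + 15 = 52.

52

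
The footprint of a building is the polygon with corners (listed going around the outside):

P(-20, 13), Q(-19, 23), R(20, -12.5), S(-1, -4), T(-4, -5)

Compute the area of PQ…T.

P→Q: (-20)(23) − (-19)(13) = -213
Q→R: (-19)(-12.5) − (20)(23) = -222.5
R→S: (20)(-4) − (-1)(-12.5) = -92.5
S→T: (-1)(-5) − (-4)(-4) = -11
T→P: (-4)(13) − (-20)(-5) = -152
Σ = -691
Area = |Σ|/2 = 345.5.

345.5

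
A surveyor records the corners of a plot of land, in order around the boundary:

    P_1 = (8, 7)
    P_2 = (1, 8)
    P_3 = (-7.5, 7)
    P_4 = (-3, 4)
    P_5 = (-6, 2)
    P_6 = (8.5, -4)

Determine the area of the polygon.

115.75

Apply Gauss's area formula: 2A = Σ (x_i·y_{i+1} − x_{i+1}·y_i), indices taken mod 6.
Σ = (57) + (67) + (-9) + (18) + (7) + (91.5) = 231.5
Area = |Σ|/2 = 115.75.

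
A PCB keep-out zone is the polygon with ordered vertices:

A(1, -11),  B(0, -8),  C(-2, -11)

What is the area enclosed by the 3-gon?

Σ = (-8) + (-16) + (33) = 9
Area = |Σ|/2 = 4.5.

4.5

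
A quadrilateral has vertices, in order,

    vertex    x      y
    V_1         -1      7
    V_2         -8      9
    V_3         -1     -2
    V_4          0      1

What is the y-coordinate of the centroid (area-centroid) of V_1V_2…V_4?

13/3

Apply the shoelace (surveyor's) formula. First the cross-terms c_i = x_i·y_{i+1} − x_{i+1}·y_i:
  47, 25, -1, 1  ⇒  2A = 72, A = 36.
Then Σ (y_i + y_{i+1})·c_i = 936, so ȳ = 936 / (6·36) = 13/3.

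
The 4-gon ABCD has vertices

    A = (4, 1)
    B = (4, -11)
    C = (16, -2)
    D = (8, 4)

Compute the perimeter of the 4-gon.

|AB| = √((0)² + (-12)²) = √144 = 12
|BC| = √((12)² + (9)²) = √225 = 15
|CD| = √((-8)² + (6)²) = √100 = 10
|DA| = √((-4)² + (-3)²) = √25 = 5
Perimeter = 12 + 15 + 10 + 5 = 42.

42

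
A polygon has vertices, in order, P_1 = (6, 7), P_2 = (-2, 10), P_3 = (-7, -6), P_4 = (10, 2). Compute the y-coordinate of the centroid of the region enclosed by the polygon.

Apply Gauss's area formula. First the cross-terms c_i = x_i·y_{i+1} − x_{i+1}·y_i:
  74, 82, 46, 58  ⇒  2A = 260, A = 130.
Then Σ (y_i + y_{i+1})·c_i = 1924, so ȳ = 1924 / (6·130) = 37/15.

37/15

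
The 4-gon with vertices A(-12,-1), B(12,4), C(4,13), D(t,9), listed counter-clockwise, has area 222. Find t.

Write out the shoelace sum; only the two edges meeting at D involve t:
2·Area = [(4·9 − t·13) + (t·(-1) − (-12)·9)] + 104
       = -14·t + 248 = 444
⇒ t = -14.

-14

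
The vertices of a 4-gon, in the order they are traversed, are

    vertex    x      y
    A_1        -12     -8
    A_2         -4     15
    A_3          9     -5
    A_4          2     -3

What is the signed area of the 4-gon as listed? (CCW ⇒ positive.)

-198

Apply the surveyor's formula: 2A = Σ (x_i·y_{i+1} − x_{i+1}·y_i), indices taken mod 4.
Σ = (-212) + (-115) + (-17) + (-52) = -396
Signed area = Σ/2 = -198 (negative ⇒ clockwise traversal).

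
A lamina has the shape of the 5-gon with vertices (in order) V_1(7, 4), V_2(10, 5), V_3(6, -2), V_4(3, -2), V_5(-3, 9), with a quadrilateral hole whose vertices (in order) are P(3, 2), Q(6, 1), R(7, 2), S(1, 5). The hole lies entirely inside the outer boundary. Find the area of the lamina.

49.5

Outer boundary:
Apply the shoelace formula: 2A = Σ (x_i·y_{i+1} − x_{i+1}·y_i), indices taken mod 5.
Cross-terms: -5, -50, -6, 21, -75  ⇒  Σ = -115
Area = |Σ|/2 = 57.5.
Hole:
Apply the surveyor's formula: 2A = Σ (x_i·y_{i+1} − x_{i+1}·y_i), indices taken mod 4.
Cross-terms: -9, 5, 33, -13  ⇒  Σ = 16
Area = |Σ|/2 = 8.
Net area = 57.5 − 8 = 49.5.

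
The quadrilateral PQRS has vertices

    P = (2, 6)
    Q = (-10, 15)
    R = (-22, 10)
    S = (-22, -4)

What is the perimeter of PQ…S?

68

|PQ| = √((-12)² + (9)²) = √225 = 15
|QR| = √((-12)² + (-5)²) = √169 = 13
|RS| = √((0)² + (-14)²) = √196 = 14
|SP| = √((24)² + (10)²) = √676 = 26
Perimeter = 15 + 13 + 14 + 26 = 68.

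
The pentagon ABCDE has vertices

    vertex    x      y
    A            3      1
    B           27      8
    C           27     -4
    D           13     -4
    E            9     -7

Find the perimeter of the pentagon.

|AB| = √((24)² + (7)²) = √625 = 25
|BC| = √((0)² + (-12)²) = √144 = 12
|CD| = √((-14)² + (0)²) = √196 = 14
|DE| = √((-4)² + (-3)²) = √25 = 5
|EA| = √((-6)² + (8)²) = √100 = 10
Perimeter = 25 + 12 + 14 + 5 + 10 = 66.

66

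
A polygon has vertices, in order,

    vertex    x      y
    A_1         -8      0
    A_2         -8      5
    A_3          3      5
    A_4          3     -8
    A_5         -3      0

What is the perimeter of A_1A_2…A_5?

|A_1A_2| = √((0)² + (5)²) = √25 = 5
|A_2A_3| = √((11)² + (0)²) = √121 = 11
|A_3A_4| = √((0)² + (-13)²) = √169 = 13
|A_4A_5| = √((-6)² + (8)²) = √100 = 10
|A_5A_1| = √((-5)² + (0)²) = √25 = 5
Perimeter = 5 + 11 + 13 + 10 + 5 = 44.

44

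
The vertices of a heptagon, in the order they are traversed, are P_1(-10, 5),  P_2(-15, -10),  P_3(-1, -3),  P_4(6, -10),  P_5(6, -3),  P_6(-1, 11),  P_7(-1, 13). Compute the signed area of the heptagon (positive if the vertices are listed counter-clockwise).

Σ = (175) + (35) + (28) + (42) + (63) + (-2) + (125) = 466
Signed area = Σ/2 = 233 (positive ⇒ counter-clockwise traversal).

233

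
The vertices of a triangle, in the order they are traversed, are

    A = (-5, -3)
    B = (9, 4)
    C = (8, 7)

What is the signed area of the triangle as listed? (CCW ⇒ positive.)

24.5

A→B: (-5)(4) − (9)(-3) = 7
B→C: (9)(7) − (8)(4) = 31
C→A: (8)(-3) − (-5)(7) = 11
Σ = 49
Signed area = Σ/2 = 24.5 (positive ⇒ counter-clockwise traversal).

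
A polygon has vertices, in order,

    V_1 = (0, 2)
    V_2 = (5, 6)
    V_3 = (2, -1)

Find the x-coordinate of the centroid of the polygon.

7/3

Apply Gauss's area formula. First the cross-terms c_i = x_i·y_{i+1} − x_{i+1}·y_i:
  -10, -17, 4  ⇒  2A = -23, A = -11.5.
Then Σ (x_i + x_{i+1})·c_i = -161, so x̄ = -161 / (6·(-11.5)) = 7/3.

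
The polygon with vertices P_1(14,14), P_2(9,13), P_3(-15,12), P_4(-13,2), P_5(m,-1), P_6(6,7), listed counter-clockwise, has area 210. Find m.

-14

Write out the shoelace sum; only the two edges meeting at P_5 involve m:
2·Area = [((-13)·(-1) − m·2) + (m·7 − 6·(-1))] + 471
       = 5·m + 490 = 420
⇒ m = -14.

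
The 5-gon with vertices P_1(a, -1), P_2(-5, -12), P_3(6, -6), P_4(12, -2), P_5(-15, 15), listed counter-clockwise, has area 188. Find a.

The doubled signed area Σ (x_i y_{i+1} − x_{i+1} y_i) is linear in a.
With a=0 it equals 322; the coefficient of a is -27 (from the two edges through P_1).
So -27·a + 322 = 2·188 = 376 ⇒ a = -2.

-2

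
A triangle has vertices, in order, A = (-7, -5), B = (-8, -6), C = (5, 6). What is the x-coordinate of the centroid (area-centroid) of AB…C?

Apply Gauss's area formula. First the cross-terms c_i = x_i·y_{i+1} − x_{i+1}·y_i:
  2, -18, 17  ⇒  2A = 1, A = 0.5.
Then Σ (x_i + x_{i+1})·c_i = -10, so x̄ = -10 / (6·0.5) = -10/3.

-10/3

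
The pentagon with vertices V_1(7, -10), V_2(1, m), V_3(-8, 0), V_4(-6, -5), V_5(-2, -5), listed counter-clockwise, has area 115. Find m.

Write out the shoelace sum; only the two edges meeting at V_2 involve m:
2·Area = [(7·m − 1·(-10)) + (1·0 − (-8)·m)] + 115
       = 15·m + 125 = 230
⇒ m = 7.

7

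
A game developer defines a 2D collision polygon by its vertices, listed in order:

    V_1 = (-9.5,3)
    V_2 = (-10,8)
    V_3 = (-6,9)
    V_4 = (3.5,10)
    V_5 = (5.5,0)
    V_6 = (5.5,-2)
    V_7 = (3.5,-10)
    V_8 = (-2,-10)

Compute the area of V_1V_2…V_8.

V_1→V_2: (-9.5)(8) − (-10)(3) = -46
V_2→V_3: (-10)(9) − (-6)(8) = -42
V_3→V_4: (-6)(10) − (3.5)(9) = -91.5
V_4→V_5: (3.5)(0) − (5.5)(10) = -55
V_5→V_6: (5.5)(-2) − (5.5)(0) = -11
V_6→V_7: (5.5)(-10) − (3.5)(-2) = -48
V_7→V_8: (3.5)(-10) − (-2)(-10) = -55
V_8→V_1: (-2)(3) − (-9.5)(-10) = -101
Σ = -449.5
Area = |Σ|/2 = 224.75.

224.75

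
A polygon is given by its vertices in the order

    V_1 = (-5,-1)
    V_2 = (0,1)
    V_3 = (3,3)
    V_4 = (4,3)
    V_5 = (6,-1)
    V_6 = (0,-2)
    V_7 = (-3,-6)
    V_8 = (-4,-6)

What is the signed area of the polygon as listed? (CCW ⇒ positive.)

Cross-terms: -5, -3, -3, -22, -12, -6, -6, -26  ⇒  Σ = -83
Signed area = Σ/2 = -41.5 (negative ⇒ clockwise traversal).

-41.5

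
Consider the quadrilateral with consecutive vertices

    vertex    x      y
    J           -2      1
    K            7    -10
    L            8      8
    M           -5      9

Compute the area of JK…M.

J→K: (-2)(-10) − (7)(1) = 13
K→L: (7)(8) − (8)(-10) = 136
L→M: (8)(9) − (-5)(8) = 112
M→J: (-5)(1) − (-2)(9) = 13
Σ = 274
Area = |Σ|/2 = 137.

137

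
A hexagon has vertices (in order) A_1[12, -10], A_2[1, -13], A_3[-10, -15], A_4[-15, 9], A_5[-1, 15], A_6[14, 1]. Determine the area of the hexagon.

Σ = (-146) + (-145) + (-315) + (-216) + (-211) + (-152) = -1185
Area = |Σ|/2 = 592.5.

592.5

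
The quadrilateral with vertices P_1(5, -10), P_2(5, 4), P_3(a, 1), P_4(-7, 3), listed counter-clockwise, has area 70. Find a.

-3

Write out the shoelace sum; only the two edges meeting at P_3 involve a:
2·Area = [(5·1 − a·4) + (a·3 − (-7)·1)] + 125
       = -1·a + 137 = 140
⇒ a = -3.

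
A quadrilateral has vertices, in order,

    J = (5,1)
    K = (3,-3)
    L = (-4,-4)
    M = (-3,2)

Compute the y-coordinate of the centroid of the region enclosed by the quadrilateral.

-41/45

Apply Gauss's area formula. First the cross-terms c_i = x_i·y_{i+1} − x_{i+1}·y_i:
  -18, -24, -20, -13  ⇒  2A = -75, A = -37.5.
Then Σ (y_i + y_{i+1})·c_i = 205, so ȳ = 205 / (6·(-37.5)) = -41/45.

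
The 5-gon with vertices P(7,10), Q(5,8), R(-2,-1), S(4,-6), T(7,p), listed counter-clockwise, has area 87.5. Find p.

-10

Write out the shoelace sum; only the two edges meeting at T involve p:
2·Area = [(4·p − 7·(-6)) + (7·10 − 7·p)] + 33
       = -3·p + 145 = 175
⇒ p = -10.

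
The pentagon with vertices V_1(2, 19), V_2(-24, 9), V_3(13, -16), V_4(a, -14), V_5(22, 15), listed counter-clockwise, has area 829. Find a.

13

The doubled signed area Σ (x_i y_{i+1} − x_{i+1} y_i) is linear in a.
With a=0 it equals 1255; the coefficient of a is 31 (from the two edges through V_4).
So 31·a + 1255 = 2·829 = 1658 ⇒ a = 13.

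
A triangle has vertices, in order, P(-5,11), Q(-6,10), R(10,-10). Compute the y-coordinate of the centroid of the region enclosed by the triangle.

Apply Gauss's area formula. First the cross-terms c_i = x_i·y_{i+1} − x_{i+1}·y_i:
  16, -40, 60  ⇒  2A = 36, A = 18.
Then Σ (y_i + y_{i+1})·c_i = 396, so ȳ = 396 / (6·18) = 11/3.

11/3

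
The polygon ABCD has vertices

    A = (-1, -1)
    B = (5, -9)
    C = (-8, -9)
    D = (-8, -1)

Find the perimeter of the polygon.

|AB| = √((6)² + (-8)²) = √100 = 10
|BC| = √((-13)² + (0)²) = √169 = 13
|CD| = √((0)² + (8)²) = √64 = 8
|DA| = √((7)² + (0)²) = √49 = 7
Perimeter = 10 + 13 + 8 + 7 = 38.

38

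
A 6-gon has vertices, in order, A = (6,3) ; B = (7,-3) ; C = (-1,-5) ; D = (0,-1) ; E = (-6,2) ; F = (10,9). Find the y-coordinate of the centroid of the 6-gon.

Apply Gauss's area formula. First the cross-terms c_i = x_i·y_{i+1} − x_{i+1}·y_i:
  -39, -38, 1, -6, -74, -24  ⇒  2A = -180, A = -90.
Then Σ (y_i + y_{i+1})·c_i = -810, so ȳ = -810 / (6·(-90)) = 1.5.

1.5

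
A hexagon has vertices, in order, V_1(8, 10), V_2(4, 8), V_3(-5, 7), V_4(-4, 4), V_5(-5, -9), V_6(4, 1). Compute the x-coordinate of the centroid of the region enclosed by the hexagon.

-1/219

Apply the shoelace formula. First the cross-terms c_i = x_i·y_{i+1} − x_{i+1}·y_i:
  24, 68, 8, 56, 31, 32  ⇒  2A = 219, A = 109.5.
Then Σ (x_i + x_{i+1})·c_i = -3, so x̄ = -3 / (6·109.5) = -1/219.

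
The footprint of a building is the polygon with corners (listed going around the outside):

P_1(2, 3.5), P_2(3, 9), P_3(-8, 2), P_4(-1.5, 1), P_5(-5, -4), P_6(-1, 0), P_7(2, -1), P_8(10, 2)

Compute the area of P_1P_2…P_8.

P_1→P_2: (2)(9) − (3)(3.5) = 7.5
P_2→P_3: (3)(2) − (-8)(9) = 78
P_3→P_4: (-8)(1) − (-1.5)(2) = -5
P_4→P_5: (-1.5)(-4) − (-5)(1) = 11
P_5→P_6: (-5)(0) − (-1)(-4) = -4
P_6→P_7: (-1)(-1) − (2)(0) = 1
P_7→P_8: (2)(2) − (10)(-1) = 14
P_8→P_1: (10)(3.5) − (2)(2) = 31
Σ = 133.5
Area = |Σ|/2 = 66.75.

66.75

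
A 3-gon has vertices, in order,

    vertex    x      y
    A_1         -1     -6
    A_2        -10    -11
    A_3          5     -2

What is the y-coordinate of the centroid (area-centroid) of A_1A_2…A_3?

-19/3

Apply Gauss's area formula. First the cross-terms c_i = x_i·y_{i+1} − x_{i+1}·y_i:
  -49, 75, -32  ⇒  2A = -6, A = -3.
Then Σ (y_i + y_{i+1})·c_i = 114, so ȳ = 114 / (6·(-3)) = -19/3.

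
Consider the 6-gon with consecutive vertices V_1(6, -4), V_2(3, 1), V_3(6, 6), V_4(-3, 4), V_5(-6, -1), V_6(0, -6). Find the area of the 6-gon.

85.5

Σ = (18) + (12) + (42) + (27) + (36) + (36) = 171
Area = |Σ|/2 = 85.5.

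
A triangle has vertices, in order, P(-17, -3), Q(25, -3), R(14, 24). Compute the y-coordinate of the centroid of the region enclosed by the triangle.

6

Apply the shoelace formula. First the cross-terms c_i = x_i·y_{i+1} − x_{i+1}·y_i:
  126, 642, 366  ⇒  2A = 1134, A = 567.
Then Σ (y_i + y_{i+1})·c_i = 20412, so ȳ = 20412 / (6·567) = 6.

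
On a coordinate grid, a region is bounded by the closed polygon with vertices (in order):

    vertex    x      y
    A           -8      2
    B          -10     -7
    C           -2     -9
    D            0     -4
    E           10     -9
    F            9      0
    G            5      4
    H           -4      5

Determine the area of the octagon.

Apply Gauss's area formula: 2A = Σ (x_i·y_{i+1} − x_{i+1}·y_i), indices taken mod 8.
Cross-terms: 76, 76, 8, 40, 81, 36, 41, 32  ⇒  Σ = 390
Area = |Σ|/2 = 195.

195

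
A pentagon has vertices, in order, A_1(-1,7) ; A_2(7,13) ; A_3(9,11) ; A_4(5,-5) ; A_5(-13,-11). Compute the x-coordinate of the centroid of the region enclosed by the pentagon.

1/53

Apply Gauss's area formula. First the cross-terms c_i = x_i·y_{i+1} − x_{i+1}·y_i:
  -62, -40, -100, -120, -102  ⇒  2A = -424, A = -212.
Then Σ (x_i + x_{i+1})·c_i = -24, so x̄ = -24 / (6·(-212)) = 1/53.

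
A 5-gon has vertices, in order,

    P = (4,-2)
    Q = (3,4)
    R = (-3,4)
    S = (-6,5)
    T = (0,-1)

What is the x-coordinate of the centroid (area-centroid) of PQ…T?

53/195

Apply the surveyor's formula. First the cross-terms c_i = x_i·y_{i+1} − x_{i+1}·y_i:
  22, 24, 9, 6, 4  ⇒  2A = 65, A = 32.5.
Then Σ (x_i + x_{i+1})·c_i = 53, so x̄ = 53 / (6·32.5) = 53/195.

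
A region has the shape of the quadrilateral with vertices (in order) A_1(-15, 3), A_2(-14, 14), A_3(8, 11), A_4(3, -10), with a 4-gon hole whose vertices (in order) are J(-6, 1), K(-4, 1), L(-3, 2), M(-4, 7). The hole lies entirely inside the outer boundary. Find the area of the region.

335

Outer boundary:
Σ = (-168) + (-266) + (-113) + (-141) = -688
Area = |Σ|/2 = 344.
Hole:
Cross-terms: -2, -5, -13, 38  ⇒  Σ = 18
Area = |Σ|/2 = 9.
Net area = 344 − 9 = 335.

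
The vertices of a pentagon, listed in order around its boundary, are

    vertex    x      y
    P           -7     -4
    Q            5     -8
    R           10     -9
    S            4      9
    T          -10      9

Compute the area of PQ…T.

P→Q: (-7)(-8) − (5)(-4) = 76
Q→R: (5)(-9) − (10)(-8) = 35
R→S: (10)(9) − (4)(-9) = 126
S→T: (4)(9) − (-10)(9) = 126
T→P: (-10)(-4) − (-7)(9) = 103
Σ = 466
Area = |Σ|/2 = 233.

233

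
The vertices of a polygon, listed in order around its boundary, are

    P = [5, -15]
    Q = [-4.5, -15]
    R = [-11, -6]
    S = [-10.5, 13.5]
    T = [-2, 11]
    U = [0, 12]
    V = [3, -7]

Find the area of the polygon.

Apply the shoelace formula: 2A = Σ (x_i·y_{i+1} − x_{i+1}·y_i), indices taken mod 7.
Cross-terms: -142.5, -138, -211.5, -88.5, -24, -36, -10  ⇒  Σ = -650.5
Area = |Σ|/2 = 325.25.

325.25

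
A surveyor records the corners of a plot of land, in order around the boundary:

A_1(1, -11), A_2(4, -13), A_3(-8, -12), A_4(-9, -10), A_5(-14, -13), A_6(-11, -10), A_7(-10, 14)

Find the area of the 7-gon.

166.5

Apply Gauss's area formula: 2A = Σ (x_i·y_{i+1} − x_{i+1}·y_i), indices taken mod 7.
A_1→A_2: (1)(-13) − (4)(-11) = 31
A_2→A_3: (4)(-12) − (-8)(-13) = -152
A_3→A_4: (-8)(-10) − (-9)(-12) = -28
A_4→A_5: (-9)(-13) − (-14)(-10) = -23
A_5→A_6: (-14)(-10) − (-11)(-13) = -3
A_6→A_7: (-11)(14) − (-10)(-10) = -254
A_7→A_1: (-10)(-11) − (1)(14) = 96
Σ = -333
Area = |Σ|/2 = 166.5.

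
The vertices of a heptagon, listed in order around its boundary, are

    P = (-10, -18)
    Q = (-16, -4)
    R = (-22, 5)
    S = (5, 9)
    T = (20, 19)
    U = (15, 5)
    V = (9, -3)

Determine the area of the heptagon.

595.5

Apply the surveyor's formula: 2A = Σ (x_i·y_{i+1} − x_{i+1}·y_i), indices taken mod 7.
Cross-terms: -248, -168, -223, -85, -185, -90, -192  ⇒  Σ = -1191
Area = |Σ|/2 = 595.5.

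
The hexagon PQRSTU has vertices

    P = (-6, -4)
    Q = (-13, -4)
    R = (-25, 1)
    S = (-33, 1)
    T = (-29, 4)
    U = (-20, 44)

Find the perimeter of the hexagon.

|PQ| = √((-7)² + (0)²) = √49 = 7
|QR| = √((-12)² + (5)²) = √169 = 13
|RS| = √((-8)² + (0)²) = √64 = 8
|ST| = √((4)² + (3)²) = √25 = 5
|TU| = √((9)² + (40)²) = √1681 = 41
|UP| = √((14)² + (-48)²) = √2500 = 50
Perimeter = 7 + 13 + 8 + 5 + 41 + 50 = 124.

124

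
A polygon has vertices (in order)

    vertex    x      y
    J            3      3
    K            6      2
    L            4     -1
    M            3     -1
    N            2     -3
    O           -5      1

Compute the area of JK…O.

32.5

Apply the shoelace formula: 2A = Σ (x_i·y_{i+1} − x_{i+1}·y_i), indices taken mod 6.
Cross-terms: -12, -14, -1, -7, -13, -18  ⇒  Σ = -65
Area = |Σ|/2 = 32.5.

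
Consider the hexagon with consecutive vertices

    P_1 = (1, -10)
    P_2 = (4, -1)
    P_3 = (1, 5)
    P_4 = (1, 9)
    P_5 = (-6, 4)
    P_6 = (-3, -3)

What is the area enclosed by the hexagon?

92.5

P_1→P_2: (1)(-1) − (4)(-10) = 39
P_2→P_3: (4)(5) − (1)(-1) = 21
P_3→P_4: (1)(9) − (1)(5) = 4
P_4→P_5: (1)(4) − (-6)(9) = 58
P_5→P_6: (-6)(-3) − (-3)(4) = 30
P_6→P_1: (-3)(-10) − (1)(-3) = 33
Σ = 185
Area = |Σ|/2 = 92.5.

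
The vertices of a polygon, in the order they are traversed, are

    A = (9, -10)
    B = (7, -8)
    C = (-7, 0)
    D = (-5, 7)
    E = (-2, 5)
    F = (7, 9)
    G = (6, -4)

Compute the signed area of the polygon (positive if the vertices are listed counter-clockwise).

A→B: (9)(-8) − (7)(-10) = -2
B→C: (7)(0) − (-7)(-8) = -56
C→D: (-7)(7) − (-5)(0) = -49
D→E: (-5)(5) − (-2)(7) = -11
E→F: (-2)(9) − (7)(5) = -53
F→G: (7)(-4) − (6)(9) = -82
G→A: (6)(-10) − (9)(-4) = -24
Σ = -277
Signed area = Σ/2 = -138.5 (negative ⇒ clockwise traversal).

-138.5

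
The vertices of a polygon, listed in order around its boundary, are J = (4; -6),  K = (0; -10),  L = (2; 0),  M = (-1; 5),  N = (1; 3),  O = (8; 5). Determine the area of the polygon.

52.5

Apply the shoelace formula: 2A = Σ (x_i·y_{i+1} − x_{i+1}·y_i), indices taken mod 6.
Σ = (-40) + (20) + (10) + (-8) + (-19) + (-68) = -105
Area = |Σ|/2 = 52.5.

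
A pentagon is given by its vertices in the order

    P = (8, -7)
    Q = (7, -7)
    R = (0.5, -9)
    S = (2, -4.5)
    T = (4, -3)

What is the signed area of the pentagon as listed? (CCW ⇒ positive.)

Apply the surveyor's formula: 2A = Σ (x_i·y_{i+1} − x_{i+1}·y_i), indices taken mod 5.
Σ = (-7) + (-59.5) + (15.75) + (12) + (-4) = -42.75
Signed area = Σ/2 = -21.375 (negative ⇒ clockwise traversal).

-21.375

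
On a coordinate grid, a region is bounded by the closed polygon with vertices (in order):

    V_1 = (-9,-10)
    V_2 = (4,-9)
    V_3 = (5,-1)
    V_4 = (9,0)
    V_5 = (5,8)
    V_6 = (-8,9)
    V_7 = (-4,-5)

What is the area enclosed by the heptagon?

Apply the shoelace formula: 2A = Σ (x_i·y_{i+1} − x_{i+1}·y_i), indices taken mod 7.
Σ = (121) + (41) + (9) + (72) + (109) + (76) + (-5) = 423
Area = |Σ|/2 = 211.5.

211.5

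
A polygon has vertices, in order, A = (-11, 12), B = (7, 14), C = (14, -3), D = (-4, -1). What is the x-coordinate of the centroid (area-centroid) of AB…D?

Apply the shoelace formula. First the cross-terms c_i = x_i·y_{i+1} − x_{i+1}·y_i:
  -238, -217, -26, -59  ⇒  2A = -540, A = -270.
Then Σ (x_i + x_{i+1})·c_i = -2980, so x̄ = -2980 / (6·(-270)) = 149/81.

149/81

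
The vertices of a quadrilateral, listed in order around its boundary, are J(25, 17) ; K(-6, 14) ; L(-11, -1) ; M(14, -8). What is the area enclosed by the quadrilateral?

Cross-terms: 452, 160, 102, 438  ⇒  Σ = 1152
Area = |Σ|/2 = 576.

576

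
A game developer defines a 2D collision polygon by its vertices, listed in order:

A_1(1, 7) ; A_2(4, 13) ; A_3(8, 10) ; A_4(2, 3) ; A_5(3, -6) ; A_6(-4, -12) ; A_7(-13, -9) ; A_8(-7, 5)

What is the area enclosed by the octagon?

Apply Gauss's area formula: 2A = Σ (x_i·y_{i+1} − x_{i+1}·y_i), indices taken mod 8.
Σ = (-15) + (-64) + (4) + (-21) + (-60) + (-120) + (-128) + (-54) = -458
Area = |Σ|/2 = 229.

229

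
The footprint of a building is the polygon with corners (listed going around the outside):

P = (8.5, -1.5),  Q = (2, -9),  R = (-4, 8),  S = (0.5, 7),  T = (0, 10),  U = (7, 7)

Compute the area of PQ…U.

130.25

Apply the shoelace formula: 2A = Σ (x_i·y_{i+1} − x_{i+1}·y_i), indices taken mod 6.
Cross-terms: -73.5, -20, -32, 5, -70, -70  ⇒  Σ = -260.5
Area = |Σ|/2 = 130.25.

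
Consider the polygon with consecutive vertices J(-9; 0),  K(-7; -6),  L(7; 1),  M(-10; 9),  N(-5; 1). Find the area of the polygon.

103

Apply the shoelace (surveyor's) formula: 2A = Σ (x_i·y_{i+1} − x_{i+1}·y_i), indices taken mod 5.
Σ = (54) + (35) + (73) + (35) + (9) = 206
Area = |Σ|/2 = 103.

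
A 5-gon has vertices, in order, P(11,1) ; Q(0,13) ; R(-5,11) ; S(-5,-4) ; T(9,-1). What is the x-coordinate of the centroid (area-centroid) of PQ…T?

177/172

Apply Gauss's area formula. First the cross-terms c_i = x_i·y_{i+1} − x_{i+1}·y_i:
  143, 65, 75, 41, 20  ⇒  2A = 344, A = 172.
Then Σ (x_i + x_{i+1})·c_i = 1062, so x̄ = 1062 / (6·172) = 177/172.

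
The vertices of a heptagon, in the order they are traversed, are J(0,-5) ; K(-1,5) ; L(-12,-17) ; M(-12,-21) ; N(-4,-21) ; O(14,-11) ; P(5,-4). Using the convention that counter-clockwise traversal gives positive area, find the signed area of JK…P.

Apply Gauss's area formula: 2A = Σ (x_i·y_{i+1} − x_{i+1}·y_i), indices taken mod 7.
Cross-terms: -5, 77, 48, 168, 338, -1, -25  ⇒  Σ = 600
Signed area = Σ/2 = 300 (positive ⇒ counter-clockwise traversal).

300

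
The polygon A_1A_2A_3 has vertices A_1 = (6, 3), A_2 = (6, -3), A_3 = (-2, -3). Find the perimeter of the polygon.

|A_1A_2| = √((0)² + (-6)²) = √36 = 6
|A_2A_3| = √((-8)² + (0)²) = √64 = 8
|A_3A_1| = √((8)² + (6)²) = √100 = 10
Perimeter = 6 + 8 + 10 = 24.

24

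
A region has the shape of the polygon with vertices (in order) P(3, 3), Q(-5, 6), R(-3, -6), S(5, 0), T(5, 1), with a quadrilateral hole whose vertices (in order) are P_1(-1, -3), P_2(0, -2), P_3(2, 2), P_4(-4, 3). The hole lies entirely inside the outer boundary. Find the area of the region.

46.5

Outer boundary:
P→Q: (3)(6) − (-5)(3) = 33
Q→R: (-5)(-6) − (-3)(6) = 48
R→S: (-3)(0) − (5)(-6) = 30
S→T: (5)(1) − (5)(0) = 5
T→P: (5)(3) − (3)(1) = 12
Σ = 128
Area = |Σ|/2 = 64.
Hole:
Apply the surveyor's formula: 2A = Σ (x_i·y_{i+1} − x_{i+1}·y_i), indices taken mod 4.
Cross-terms: 2, 4, 14, 15  ⇒  Σ = 35
Area = |Σ|/2 = 17.5.
Net area = 64 − 17.5 = 46.5.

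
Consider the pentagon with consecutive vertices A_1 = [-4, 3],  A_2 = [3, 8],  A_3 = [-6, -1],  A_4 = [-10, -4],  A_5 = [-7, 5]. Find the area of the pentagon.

Apply Gauss's area formula: 2A = Σ (x_i·y_{i+1} − x_{i+1}·y_i), indices taken mod 5.
Cross-terms: -41, 45, 14, -78, -1  ⇒  Σ = -61
Area = |Σ|/2 = 30.5.

30.5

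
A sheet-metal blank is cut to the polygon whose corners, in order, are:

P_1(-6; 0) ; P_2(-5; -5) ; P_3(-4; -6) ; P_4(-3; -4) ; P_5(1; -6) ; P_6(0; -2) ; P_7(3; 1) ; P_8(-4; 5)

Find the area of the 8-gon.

P_1→P_2: (-6)(-5) − (-5)(0) = 30
P_2→P_3: (-5)(-6) − (-4)(-5) = 10
P_3→P_4: (-4)(-4) − (-3)(-6) = -2
P_4→P_5: (-3)(-6) − (1)(-4) = 22
P_5→P_6: (1)(-2) − (0)(-6) = -2
P_6→P_7: (0)(1) − (3)(-2) = 6
P_7→P_8: (3)(5) − (-4)(1) = 19
P_8→P_1: (-4)(0) − (-6)(5) = 30
Σ = 113
Area = |Σ|/2 = 56.5.

56.5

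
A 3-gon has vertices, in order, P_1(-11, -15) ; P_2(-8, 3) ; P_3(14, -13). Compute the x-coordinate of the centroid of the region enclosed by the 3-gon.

Apply the surveyor's formula. First the cross-terms c_i = x_i·y_{i+1} − x_{i+1}·y_i:
  -153, 62, -353  ⇒  2A = -444, A = -222.
Then Σ (x_i + x_{i+1})·c_i = 2220, so x̄ = 2220 / (6·(-222)) = -5/3.

-5/3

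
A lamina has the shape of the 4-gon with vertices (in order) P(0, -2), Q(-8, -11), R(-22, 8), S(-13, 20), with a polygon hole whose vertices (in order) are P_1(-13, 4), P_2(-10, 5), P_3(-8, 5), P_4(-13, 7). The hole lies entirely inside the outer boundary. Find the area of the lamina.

Outer boundary:
Apply the shoelace formula: 2A = Σ (x_i·y_{i+1} − x_{i+1}·y_i), indices taken mod 4.
P→Q: (0)(-11) − (-8)(-2) = -16
Q→R: (-8)(8) − (-22)(-11) = -306
R→S: (-22)(20) − (-13)(8) = -336
S→P: (-13)(-2) − (0)(20) = 26
Σ = -632
Area = |Σ|/2 = 316.
Hole:
Apply Gauss's area formula: 2A = Σ (x_i·y_{i+1} − x_{i+1}·y_i), indices taken mod 4.
P_1→P_2: (-13)(5) − (-10)(4) = -25
P_2→P_3: (-10)(5) − (-8)(5) = -10
P_3→P_4: (-8)(7) − (-13)(5) = 9
P_4→P_1: (-13)(4) − (-13)(7) = 39
Σ = 13
Area = |Σ|/2 = 6.5.
Net area = 316 − 6.5 = 309.5.

309.5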